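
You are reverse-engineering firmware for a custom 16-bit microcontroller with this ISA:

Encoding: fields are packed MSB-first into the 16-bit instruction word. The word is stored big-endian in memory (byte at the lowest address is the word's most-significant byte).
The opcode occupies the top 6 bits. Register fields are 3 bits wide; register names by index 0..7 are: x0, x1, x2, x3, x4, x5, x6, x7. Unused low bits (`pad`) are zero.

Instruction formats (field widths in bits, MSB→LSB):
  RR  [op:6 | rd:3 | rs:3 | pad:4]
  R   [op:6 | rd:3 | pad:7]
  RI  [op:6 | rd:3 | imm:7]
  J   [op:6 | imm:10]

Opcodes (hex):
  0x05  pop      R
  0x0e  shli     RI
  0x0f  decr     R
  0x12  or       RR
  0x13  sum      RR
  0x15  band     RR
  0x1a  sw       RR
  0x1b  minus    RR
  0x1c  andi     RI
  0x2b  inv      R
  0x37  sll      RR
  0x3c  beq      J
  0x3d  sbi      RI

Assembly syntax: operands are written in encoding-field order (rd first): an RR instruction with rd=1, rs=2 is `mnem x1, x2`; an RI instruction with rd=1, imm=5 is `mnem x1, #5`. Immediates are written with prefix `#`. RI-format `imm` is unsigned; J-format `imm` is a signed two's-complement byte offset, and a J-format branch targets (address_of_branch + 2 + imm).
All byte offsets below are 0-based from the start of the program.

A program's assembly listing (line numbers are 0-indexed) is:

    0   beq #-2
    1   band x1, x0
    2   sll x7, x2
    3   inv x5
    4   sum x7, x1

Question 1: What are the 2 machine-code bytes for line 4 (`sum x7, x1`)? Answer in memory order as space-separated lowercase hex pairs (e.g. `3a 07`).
4f 90

4. sum fields op=0x13:6|rd=7:3|rs=1:3|pad=0:4 → word 4f90h → 4f 90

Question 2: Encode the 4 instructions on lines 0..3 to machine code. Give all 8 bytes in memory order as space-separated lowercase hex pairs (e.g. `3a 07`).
f3 fe 54 80 df a0 ae 80

line 0 (beq): pack op=0x3c:6|imm=-2:10 = 0xf3fe; big→ f3 fe
line 1 (band): pack op=0x15:6|rd=1:3|rs=0:3|pad=0:4 = 0x5480; big→ 54 80
line 2 (sll): pack op=0x37:6|rd=7:3|rs=2:3|pad=0:4 = 0xdfa0; big→ df a0
line 3 (inv): pack op=0x2b:6|rd=5:3|pad=0:7 = 0xae80; big→ ae 80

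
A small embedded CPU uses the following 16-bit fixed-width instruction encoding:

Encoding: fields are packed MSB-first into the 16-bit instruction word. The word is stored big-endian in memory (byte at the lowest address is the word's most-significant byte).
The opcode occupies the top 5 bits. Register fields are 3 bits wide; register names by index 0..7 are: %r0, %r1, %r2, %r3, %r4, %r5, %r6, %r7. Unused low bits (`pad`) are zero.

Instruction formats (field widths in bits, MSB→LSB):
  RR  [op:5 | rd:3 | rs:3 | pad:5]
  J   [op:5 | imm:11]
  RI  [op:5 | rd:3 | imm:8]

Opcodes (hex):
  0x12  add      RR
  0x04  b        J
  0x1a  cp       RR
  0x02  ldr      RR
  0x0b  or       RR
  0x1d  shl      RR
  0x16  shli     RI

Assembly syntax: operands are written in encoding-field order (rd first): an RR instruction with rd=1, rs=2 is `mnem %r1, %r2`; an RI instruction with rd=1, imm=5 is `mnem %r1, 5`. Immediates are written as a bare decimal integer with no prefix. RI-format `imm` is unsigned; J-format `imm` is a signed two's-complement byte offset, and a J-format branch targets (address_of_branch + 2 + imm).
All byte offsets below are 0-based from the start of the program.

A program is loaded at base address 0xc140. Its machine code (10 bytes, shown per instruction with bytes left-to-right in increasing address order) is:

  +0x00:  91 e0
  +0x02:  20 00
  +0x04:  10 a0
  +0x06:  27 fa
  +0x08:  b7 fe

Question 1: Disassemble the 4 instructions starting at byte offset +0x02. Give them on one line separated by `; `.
b 0; ldr %r0, %r5; b -6; shli %r7, 254

@+02  big-endian(20 00) = 0x2000
  op=0x2000>>11=0x4 ⇒ b (J)
  [10:0] imm=0 = 0
@+04  big-endian(10 a0) = 0x10a0
  op=0x10a0>>11=0x2 ⇒ ldr (RR)
  [10:8] rd=0 = %r0
  [7:5] rs=5 = %r5
@+06  big-endian(27 fa) = 0x27fa
  op=0x27fa>>11=0x4 ⇒ b (J)
  [10:0] imm=2042 (s11→-6) = -6
@+08  big-endian(b7 fe) = 0xb7fe
  op=0xb7fe>>11=0x16 ⇒ shli (RI)
  [10:8] rd=7 = %r7
  [7:0] imm=254 = 254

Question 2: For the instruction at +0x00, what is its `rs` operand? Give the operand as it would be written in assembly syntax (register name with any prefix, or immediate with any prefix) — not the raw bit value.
%r7

off 0x00: read 91 e0 as big → 0x91e0
  top 5b → 0x12 → add [RR]
  rd: (w>>8)&0x7=0x1 → %r1
  rs: (w>>5)&0x7=0x7 → %r7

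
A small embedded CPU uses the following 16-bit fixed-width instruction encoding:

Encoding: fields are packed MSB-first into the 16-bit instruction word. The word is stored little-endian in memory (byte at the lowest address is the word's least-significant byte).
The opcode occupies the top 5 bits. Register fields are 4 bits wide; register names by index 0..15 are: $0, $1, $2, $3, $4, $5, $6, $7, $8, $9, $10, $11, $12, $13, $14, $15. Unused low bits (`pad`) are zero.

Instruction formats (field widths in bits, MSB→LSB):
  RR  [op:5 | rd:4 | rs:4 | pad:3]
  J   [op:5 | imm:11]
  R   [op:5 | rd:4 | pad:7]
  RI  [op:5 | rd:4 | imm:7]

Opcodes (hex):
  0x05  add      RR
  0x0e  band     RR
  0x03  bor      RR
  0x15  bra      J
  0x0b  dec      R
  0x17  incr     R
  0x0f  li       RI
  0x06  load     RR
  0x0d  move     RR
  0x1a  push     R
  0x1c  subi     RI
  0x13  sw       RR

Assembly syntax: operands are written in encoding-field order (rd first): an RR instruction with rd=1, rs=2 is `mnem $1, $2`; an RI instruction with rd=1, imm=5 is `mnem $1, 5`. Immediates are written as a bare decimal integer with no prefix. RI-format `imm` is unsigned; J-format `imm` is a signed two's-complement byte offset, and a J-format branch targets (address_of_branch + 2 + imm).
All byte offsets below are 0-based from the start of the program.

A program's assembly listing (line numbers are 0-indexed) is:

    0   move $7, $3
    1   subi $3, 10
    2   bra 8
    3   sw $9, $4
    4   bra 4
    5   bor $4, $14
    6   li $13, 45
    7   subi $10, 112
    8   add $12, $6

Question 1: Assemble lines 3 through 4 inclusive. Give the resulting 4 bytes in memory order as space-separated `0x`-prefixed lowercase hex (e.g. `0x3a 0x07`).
line 3 (sw): pack op=0x13:5|rd=9:4|rs=4:4|pad=0:3 = 0x9ca0; little→ a0 9c
line 4 (bra): pack op=0x15:5|imm=4:11 = 0xa804; little→ 04 a8

0xa0 0x9c 0x04 0xa8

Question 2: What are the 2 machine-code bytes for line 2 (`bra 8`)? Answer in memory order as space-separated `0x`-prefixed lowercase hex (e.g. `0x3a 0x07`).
0x08 0xa8

line 2 (bra): pack op=0x15:5|imm=8:11 = 0xa808; little→ 08 a8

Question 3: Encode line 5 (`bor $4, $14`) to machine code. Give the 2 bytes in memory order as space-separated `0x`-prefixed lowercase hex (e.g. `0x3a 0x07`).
0x70 0x1a

L5: bor op=0x3:5|rd=4:4|rs=14:4|pad=0:3 ⇒ 0x1a70 ⇒ little 70 1a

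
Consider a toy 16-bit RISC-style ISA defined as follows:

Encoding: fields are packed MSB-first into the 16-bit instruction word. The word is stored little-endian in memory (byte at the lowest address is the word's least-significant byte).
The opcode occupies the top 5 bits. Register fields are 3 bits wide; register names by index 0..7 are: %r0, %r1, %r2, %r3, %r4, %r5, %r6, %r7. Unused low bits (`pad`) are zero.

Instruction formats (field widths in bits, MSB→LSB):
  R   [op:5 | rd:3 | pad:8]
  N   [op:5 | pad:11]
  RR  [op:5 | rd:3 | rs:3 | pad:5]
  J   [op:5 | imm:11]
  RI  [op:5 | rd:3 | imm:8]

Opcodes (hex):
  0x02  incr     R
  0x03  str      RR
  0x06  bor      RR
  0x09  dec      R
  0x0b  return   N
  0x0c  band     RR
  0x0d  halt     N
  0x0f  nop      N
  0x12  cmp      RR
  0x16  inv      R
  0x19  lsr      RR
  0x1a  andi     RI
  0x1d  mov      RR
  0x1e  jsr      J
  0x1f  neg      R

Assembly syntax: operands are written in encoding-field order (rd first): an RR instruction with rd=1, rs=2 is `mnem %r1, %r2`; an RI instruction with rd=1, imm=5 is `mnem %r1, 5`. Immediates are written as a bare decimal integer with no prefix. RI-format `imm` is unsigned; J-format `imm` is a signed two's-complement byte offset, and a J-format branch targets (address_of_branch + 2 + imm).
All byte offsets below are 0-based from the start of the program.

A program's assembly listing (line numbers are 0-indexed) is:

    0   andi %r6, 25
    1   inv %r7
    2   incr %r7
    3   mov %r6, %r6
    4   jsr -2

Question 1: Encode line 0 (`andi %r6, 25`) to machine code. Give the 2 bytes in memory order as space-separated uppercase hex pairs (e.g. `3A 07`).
19 D6

0. andi fields op=0x1a:5|rd=6:3|imm=25:8 → word d619h → 19 d6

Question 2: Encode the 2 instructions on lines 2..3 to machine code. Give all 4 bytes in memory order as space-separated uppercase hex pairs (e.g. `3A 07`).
00 17 C0 EE

line 2 (incr): pack op=0x2:5|rd=7:3|pad=0:8 = 0x1700; little→ 00 17
line 3 (mov): pack op=0x1d:5|rd=6:3|rs=6:3|pad=0:5 = 0xeec0; little→ c0 ee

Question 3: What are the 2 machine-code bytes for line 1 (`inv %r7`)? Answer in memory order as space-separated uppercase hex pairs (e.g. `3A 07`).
L1: inv op=0x16:5|rd=7:3|pad=0:8 ⇒ 0xb700 ⇒ little 00 b7

00 B7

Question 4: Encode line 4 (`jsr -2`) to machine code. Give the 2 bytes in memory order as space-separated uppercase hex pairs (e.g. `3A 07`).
FE F7

L4: jsr op=0x1e:5|imm=-2:11 ⇒ 0xf7fe ⇒ little fe f7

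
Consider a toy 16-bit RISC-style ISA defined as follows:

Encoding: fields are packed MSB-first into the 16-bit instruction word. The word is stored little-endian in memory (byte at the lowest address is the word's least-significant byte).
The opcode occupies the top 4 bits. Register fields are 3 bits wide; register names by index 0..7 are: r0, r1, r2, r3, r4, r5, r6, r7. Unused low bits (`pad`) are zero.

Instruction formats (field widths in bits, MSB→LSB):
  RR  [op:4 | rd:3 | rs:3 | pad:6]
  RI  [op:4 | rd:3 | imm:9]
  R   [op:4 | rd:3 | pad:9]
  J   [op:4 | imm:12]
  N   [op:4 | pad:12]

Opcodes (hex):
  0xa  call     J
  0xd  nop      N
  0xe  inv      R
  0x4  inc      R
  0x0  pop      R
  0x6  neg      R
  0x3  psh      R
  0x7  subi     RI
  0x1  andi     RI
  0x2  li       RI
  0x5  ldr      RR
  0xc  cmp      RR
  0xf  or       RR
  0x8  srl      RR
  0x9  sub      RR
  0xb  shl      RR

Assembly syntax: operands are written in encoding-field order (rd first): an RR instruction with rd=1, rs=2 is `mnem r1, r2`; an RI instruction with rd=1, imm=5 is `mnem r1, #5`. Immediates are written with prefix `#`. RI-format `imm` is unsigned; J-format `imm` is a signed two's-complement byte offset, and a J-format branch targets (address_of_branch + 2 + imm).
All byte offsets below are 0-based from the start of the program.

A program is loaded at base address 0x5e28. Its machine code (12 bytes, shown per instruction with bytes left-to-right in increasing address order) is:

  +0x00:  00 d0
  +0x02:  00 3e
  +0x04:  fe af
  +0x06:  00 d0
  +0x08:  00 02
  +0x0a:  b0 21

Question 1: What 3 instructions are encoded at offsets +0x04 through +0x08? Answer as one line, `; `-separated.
call #-2; nop; pop r1

+0x04: fe af ⇒ word 0xaffe (little)
  top 4b → 0xa → call [J]
  imm@[11:0]=0xffe (s12→-2) ⇒ #-2
+0x06: 00 d0 ⇒ word 0xd000 (little)
  top 4b → 0xd → nop [N]
+0x08: 00 02 ⇒ word 0x0200 (little)
  top 4b → 0x0 → pop [R]
  rd@[11:9]=0x1 ⇒ r1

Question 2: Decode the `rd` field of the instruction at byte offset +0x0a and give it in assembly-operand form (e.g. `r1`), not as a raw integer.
off 0x0a: read b0 21 as little → 0x21b0
  op=0x21b0>>12=0x2 ⇒ li (RI)
  [11:9] rd=0 = r0
  [8:0] imm=432 = #432

r0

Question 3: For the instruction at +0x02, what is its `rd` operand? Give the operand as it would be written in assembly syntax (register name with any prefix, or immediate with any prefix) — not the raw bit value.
[02] 00 3e → 0x3e00
  top 4b → 0x3 → psh [R]
  [11:9] rd=7 = r7

r7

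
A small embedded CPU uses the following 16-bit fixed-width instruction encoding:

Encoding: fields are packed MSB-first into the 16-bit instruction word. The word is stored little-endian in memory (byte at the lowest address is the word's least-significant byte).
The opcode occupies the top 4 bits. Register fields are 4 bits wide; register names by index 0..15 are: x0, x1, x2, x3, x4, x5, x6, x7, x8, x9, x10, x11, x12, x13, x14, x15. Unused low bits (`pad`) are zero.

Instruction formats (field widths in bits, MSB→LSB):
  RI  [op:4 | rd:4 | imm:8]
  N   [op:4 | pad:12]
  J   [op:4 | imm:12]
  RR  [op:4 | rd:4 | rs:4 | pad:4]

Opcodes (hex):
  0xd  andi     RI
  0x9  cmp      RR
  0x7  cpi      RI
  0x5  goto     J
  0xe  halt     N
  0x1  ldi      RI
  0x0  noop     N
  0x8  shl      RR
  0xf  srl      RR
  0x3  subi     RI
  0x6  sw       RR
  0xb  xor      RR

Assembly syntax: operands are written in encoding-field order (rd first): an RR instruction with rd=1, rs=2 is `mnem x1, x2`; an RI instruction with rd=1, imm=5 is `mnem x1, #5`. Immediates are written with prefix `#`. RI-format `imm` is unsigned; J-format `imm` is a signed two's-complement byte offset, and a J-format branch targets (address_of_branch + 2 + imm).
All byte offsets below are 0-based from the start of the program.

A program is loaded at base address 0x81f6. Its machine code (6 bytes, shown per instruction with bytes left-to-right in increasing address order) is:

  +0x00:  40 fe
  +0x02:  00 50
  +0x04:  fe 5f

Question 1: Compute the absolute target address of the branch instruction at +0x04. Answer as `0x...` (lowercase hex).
off 0x04: read fe 5f as little → 0x5ffe
  opcode bits[15:12]=0x5: goto/J
  imm: (w>>0)&0xfff=0xffe (s12→-2) → #-2
  target = base 0x81f6 + off 0x04 + 2 + imm -2 = 0x81fa

0x81fa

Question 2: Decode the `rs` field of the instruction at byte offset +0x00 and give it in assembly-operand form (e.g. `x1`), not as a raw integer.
x4

+0x00: 40 fe ⇒ word 0xfe40 (little)
  op=0xfe40>>12=0xf ⇒ srl (RR)
  rd: (w>>8)&0xf=0xe → x14
  rs: (w>>4)&0xf=0x4 → x4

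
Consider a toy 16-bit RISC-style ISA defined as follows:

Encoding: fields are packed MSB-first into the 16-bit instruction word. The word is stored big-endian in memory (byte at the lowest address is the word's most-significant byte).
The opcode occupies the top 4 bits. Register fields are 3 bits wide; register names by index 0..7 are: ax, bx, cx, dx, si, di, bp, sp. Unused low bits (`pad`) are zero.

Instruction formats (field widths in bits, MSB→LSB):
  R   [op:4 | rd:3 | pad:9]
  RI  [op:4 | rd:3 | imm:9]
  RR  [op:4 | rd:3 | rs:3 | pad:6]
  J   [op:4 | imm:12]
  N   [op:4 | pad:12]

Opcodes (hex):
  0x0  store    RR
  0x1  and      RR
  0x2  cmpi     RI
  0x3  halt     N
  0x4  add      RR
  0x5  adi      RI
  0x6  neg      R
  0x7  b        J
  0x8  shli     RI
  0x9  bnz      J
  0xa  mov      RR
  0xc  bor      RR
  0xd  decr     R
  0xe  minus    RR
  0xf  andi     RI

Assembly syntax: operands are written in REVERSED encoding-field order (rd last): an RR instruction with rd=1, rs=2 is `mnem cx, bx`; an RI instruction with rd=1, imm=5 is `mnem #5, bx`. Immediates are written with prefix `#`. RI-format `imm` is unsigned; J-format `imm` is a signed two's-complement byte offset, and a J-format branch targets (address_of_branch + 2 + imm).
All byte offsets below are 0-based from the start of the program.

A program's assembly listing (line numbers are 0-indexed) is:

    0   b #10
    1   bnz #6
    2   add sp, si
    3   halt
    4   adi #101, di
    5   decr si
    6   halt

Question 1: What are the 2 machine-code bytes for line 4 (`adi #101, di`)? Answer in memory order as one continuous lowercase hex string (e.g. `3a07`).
4. adi fields op=0x5:4|rd=5:3|imm=101:9 → word 5a65h → 5a 65

5a65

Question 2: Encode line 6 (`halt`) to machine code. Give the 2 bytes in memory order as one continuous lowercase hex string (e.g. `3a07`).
3000

6. halt fields op=0x3:4|pad=0:12 → word 3000h → 30 00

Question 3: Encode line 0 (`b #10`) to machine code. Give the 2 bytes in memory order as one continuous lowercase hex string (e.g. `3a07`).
700a

L0: b op=0x7:4|imm=10:12 ⇒ 0x700a ⇒ big 70 0a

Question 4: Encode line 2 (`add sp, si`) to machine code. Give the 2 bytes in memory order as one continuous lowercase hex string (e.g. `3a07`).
49c0

line 2 (add): pack op=0x4:4|rd=4:3|rs=7:3|pad=0:6 = 0x49c0; big→ 49 c0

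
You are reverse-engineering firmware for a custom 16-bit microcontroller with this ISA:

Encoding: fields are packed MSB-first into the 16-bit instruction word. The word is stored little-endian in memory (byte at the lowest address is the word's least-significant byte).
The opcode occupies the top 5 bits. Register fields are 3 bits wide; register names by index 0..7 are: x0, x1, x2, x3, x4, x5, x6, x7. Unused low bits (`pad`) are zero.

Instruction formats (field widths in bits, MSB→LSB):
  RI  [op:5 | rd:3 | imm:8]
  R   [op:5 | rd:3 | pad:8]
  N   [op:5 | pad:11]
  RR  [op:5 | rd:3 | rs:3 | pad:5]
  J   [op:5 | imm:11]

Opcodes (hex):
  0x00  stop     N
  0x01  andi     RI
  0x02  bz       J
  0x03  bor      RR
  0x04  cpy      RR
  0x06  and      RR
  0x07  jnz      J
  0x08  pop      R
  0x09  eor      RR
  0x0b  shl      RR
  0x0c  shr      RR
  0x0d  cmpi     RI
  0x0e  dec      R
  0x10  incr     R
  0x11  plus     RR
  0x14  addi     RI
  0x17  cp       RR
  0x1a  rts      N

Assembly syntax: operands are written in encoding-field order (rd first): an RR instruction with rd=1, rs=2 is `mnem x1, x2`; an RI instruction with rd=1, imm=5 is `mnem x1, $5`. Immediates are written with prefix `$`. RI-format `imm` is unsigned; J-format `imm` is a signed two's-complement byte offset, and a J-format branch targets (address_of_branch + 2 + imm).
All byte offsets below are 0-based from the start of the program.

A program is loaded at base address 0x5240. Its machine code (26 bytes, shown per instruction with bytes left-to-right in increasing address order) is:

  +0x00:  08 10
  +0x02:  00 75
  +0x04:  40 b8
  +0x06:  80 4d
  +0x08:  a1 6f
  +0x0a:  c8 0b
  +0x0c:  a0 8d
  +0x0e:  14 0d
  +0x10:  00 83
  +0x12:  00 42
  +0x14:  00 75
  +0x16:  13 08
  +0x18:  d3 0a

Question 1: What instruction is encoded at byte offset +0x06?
off 0x06: read 80 4d as little → 0x4d80
  top 5b → 0x9 → eor [RR]
  rd@[10:8]=0x5 ⇒ x5
  rs@[7:5]=0x4 ⇒ x4

eor x5, x4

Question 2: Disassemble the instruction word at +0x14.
[14] 00 75 → 0x7500
  op=0x7500>>11=0xe ⇒ dec (R)
  rd@[10:8]=0x5 ⇒ x5

dec x5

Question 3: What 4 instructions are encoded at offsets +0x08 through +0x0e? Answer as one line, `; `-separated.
cmpi x7, $161; andi x3, $200; plus x5, x5; andi x5, $20

[08] a1 6f → 0x6fa1
  opcode bits[15:11]=0xd: cmpi/RI
  [10:8] rd=7 = x7
  [7:0] imm=161 = $161
[0a] c8 0b → 0x0bc8
  opcode bits[15:11]=0x1: andi/RI
  [10:8] rd=3 = x3
  [7:0] imm=200 = $200
[0c] a0 8d → 0x8da0
  opcode bits[15:11]=0x11: plus/RR
  [10:8] rd=5 = x5
  [7:5] rs=5 = x5
[0e] 14 0d → 0x0d14
  opcode bits[15:11]=0x1: andi/RI
  [10:8] rd=5 = x5
  [7:0] imm=20 = $20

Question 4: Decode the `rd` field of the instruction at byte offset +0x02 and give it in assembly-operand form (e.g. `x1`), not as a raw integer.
off 0x02: read 00 75 as little → 0x7500
  op=0x7500>>11=0xe ⇒ dec (R)
  rd: (w>>8)&0x7=0x5 → x5

x5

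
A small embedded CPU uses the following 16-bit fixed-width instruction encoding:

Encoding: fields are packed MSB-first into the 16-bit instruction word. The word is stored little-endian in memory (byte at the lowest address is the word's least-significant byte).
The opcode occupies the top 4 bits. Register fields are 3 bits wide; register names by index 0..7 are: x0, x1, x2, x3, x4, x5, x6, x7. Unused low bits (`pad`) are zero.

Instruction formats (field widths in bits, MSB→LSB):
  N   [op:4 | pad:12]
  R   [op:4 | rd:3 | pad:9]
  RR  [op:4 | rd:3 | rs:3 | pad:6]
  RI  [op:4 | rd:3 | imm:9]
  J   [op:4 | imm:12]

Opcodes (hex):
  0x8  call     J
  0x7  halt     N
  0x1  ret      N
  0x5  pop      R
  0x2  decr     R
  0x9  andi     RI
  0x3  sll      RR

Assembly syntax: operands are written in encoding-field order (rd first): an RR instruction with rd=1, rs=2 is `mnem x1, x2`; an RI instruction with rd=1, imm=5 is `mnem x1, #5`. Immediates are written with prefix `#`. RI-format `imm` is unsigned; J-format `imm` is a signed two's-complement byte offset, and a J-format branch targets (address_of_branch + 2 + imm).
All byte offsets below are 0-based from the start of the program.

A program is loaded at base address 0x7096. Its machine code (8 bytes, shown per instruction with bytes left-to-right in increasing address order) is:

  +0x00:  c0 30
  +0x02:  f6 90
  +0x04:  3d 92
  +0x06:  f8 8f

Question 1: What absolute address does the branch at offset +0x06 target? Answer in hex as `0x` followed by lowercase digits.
+0x06: f8 8f ⇒ word 0x8ff8 (little)
  op=0x8ff8>>12=0x8 ⇒ call (J)
  imm: (w>>0)&0xfff=0xff8 (s12→-8) → #-8
  target = base 0x7096 + off 0x06 + 2 + imm -8 = 0x7096

0x7096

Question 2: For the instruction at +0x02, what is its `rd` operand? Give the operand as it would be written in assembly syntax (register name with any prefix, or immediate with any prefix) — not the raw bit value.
[02] f6 90 → 0x90f6
  op=0x90f6>>12=0x9 ⇒ andi (RI)
  rd: (w>>9)&0x7=0x0 → x0
  imm: (w>>0)&0x1ff=0xf6 → #246

x0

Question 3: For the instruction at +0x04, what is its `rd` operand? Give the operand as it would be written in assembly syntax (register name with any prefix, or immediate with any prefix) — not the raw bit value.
x1

@+04  little-endian(3d 92) = 0x923d
  top 4b → 0x9 → andi [RI]
  rd@[11:9]=0x1 ⇒ x1
  imm@[8:0]=0x3d ⇒ #61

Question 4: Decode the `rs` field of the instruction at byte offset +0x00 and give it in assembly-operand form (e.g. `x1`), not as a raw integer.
@+00  little-endian(c0 30) = 0x30c0
  top 4b → 0x3 → sll [RR]
  rd: (w>>9)&0x7=0x0 → x0
  rs: (w>>6)&0x7=0x3 → x3

x3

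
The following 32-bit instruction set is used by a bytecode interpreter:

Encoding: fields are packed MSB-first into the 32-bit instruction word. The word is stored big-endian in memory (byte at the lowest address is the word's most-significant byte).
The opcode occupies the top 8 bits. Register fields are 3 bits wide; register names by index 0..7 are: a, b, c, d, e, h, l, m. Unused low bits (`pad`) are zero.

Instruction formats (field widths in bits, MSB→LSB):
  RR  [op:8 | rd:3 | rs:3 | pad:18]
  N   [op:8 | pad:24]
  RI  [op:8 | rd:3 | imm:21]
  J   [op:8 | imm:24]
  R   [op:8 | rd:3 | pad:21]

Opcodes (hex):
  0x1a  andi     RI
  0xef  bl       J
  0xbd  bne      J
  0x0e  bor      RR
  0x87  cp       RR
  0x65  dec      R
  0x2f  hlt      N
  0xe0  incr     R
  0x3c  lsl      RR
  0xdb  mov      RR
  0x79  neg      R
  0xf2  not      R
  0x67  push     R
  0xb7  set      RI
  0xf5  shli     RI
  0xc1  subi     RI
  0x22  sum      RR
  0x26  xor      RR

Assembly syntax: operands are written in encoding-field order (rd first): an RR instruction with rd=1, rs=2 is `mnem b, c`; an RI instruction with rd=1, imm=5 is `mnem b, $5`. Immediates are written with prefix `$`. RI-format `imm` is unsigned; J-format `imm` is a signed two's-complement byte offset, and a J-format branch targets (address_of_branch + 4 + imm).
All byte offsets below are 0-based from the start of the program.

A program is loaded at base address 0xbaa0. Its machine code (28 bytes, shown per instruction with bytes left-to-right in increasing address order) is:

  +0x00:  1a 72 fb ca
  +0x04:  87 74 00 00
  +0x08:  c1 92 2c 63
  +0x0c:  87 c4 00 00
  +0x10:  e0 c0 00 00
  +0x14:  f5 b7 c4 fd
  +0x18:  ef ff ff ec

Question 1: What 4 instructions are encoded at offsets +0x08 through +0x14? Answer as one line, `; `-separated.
subi e, $1191011; cp l, b; incr l; shli h, $1557757

off 0x08: read c1 92 2c 63 as big → 0xc1922c63
  opcode bits[31:24]=0xc1: subi/RI
  [23:21] rd=4 = e
  [20:0] imm=1191011 = $1191011
off 0x0c: read 87 c4 00 00 as big → 0x87c40000
  opcode bits[31:24]=0x87: cp/RR
  [23:21] rd=6 = l
  [20:18] rs=1 = b
off 0x10: read e0 c0 00 00 as big → 0xe0c00000
  opcode bits[31:24]=0xe0: incr/R
  [23:21] rd=6 = l
off 0x14: read f5 b7 c4 fd as big → 0xf5b7c4fd
  opcode bits[31:24]=0xf5: shli/RI
  [23:21] rd=5 = h
  [20:0] imm=1557757 = $1557757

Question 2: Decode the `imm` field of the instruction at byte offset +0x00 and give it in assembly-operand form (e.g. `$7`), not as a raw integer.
[00] 1a 72 fb ca → 0x1a72fbca
  op=0x1a72fbca>>24=0x1a ⇒ andi (RI)
  rd@[23:21]=0x3 ⇒ d
  imm@[20:0]=0x12fbca ⇒ $1244106

$1244106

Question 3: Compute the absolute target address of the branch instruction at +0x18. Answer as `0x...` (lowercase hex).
off 0x18: read ef ff ff ec as big → 0xefffffec
  top 8b → 0xef → bl [J]
  [23:0] imm=16777196 (s24→-20) = $-20
  target = base 0xbaa0 + off 0x18 + 4 + imm -20 = 0xbaa8

0xbaa8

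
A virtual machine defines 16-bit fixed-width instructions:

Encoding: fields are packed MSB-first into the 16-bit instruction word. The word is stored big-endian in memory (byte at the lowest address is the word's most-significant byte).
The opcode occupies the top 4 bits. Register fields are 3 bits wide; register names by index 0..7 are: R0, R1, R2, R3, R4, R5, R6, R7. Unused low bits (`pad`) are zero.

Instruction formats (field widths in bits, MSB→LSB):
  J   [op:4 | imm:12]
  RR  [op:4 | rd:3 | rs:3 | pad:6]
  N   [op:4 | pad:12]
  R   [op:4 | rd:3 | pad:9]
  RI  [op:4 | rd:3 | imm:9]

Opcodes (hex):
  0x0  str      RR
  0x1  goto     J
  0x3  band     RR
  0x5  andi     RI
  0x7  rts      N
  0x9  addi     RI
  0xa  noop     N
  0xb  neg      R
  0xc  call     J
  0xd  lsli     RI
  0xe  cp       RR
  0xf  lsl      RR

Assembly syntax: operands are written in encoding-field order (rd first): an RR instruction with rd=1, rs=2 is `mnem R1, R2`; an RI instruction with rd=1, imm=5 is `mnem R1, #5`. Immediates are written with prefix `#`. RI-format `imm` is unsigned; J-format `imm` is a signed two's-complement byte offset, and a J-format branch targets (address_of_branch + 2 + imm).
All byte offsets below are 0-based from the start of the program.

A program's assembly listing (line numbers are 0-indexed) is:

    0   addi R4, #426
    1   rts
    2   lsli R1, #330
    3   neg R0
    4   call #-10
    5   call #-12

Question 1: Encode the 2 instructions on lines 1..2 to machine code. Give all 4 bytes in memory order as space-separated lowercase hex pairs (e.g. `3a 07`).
line 1 (rts): pack op=0x7:4|pad=0:12 = 0x7000; big→ 70 00
line 2 (lsli): pack op=0xd:4|rd=1:3|imm=330:9 = 0xd34a; big→ d3 4a

70 00 d3 4a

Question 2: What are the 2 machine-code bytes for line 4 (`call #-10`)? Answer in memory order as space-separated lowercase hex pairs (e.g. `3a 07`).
line 4 (call): pack op=0xc:4|imm=-10:12 = 0xcff6; big→ cf f6

cf f6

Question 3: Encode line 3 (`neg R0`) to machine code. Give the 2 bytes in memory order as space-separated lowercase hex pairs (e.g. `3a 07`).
b0 00

3. neg fields op=0xb:4|rd=0:3|pad=0:9 → word b000h → b0 00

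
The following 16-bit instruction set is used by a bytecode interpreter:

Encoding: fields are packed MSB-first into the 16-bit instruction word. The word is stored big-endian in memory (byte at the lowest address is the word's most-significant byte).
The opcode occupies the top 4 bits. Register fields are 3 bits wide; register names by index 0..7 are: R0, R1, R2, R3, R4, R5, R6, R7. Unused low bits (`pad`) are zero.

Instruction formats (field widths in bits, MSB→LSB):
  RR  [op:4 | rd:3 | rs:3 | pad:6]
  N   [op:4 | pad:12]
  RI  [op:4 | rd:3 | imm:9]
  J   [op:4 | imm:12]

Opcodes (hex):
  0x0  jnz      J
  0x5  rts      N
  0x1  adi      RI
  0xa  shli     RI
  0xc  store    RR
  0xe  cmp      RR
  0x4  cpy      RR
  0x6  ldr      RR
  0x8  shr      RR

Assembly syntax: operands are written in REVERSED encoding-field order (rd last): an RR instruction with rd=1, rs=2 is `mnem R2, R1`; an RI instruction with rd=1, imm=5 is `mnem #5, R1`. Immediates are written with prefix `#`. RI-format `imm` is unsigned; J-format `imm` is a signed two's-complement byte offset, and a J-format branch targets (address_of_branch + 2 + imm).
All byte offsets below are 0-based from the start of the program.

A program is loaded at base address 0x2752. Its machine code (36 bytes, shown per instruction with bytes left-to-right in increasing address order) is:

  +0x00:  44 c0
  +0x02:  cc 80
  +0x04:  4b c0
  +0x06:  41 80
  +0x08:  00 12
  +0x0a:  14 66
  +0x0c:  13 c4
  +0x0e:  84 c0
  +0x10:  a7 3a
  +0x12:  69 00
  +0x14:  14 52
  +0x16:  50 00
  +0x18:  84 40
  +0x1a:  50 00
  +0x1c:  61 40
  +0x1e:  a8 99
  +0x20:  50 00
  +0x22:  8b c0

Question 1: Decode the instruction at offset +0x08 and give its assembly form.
+0x08: 00 12 ⇒ word 0x0012 (big)
  top 4b → 0x0 → jnz [J]
  [11:0] imm=18 = #18

jnz #18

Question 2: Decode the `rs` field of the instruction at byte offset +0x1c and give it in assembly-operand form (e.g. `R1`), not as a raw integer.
R5

@+1c  big-endian(61 40) = 0x6140
  op=0x6140>>12=0x6 ⇒ ldr (RR)
  rd: (w>>9)&0x7=0x0 → R0
  rs: (w>>6)&0x7=0x5 → R5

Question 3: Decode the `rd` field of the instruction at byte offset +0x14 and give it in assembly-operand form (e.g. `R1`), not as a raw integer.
+0x14: 14 52 ⇒ word 0x1452 (big)
  op=0x1452>>12=0x1 ⇒ adi (RI)
  rd@[11:9]=0x2 ⇒ R2
  imm@[8:0]=0x52 ⇒ #82

R2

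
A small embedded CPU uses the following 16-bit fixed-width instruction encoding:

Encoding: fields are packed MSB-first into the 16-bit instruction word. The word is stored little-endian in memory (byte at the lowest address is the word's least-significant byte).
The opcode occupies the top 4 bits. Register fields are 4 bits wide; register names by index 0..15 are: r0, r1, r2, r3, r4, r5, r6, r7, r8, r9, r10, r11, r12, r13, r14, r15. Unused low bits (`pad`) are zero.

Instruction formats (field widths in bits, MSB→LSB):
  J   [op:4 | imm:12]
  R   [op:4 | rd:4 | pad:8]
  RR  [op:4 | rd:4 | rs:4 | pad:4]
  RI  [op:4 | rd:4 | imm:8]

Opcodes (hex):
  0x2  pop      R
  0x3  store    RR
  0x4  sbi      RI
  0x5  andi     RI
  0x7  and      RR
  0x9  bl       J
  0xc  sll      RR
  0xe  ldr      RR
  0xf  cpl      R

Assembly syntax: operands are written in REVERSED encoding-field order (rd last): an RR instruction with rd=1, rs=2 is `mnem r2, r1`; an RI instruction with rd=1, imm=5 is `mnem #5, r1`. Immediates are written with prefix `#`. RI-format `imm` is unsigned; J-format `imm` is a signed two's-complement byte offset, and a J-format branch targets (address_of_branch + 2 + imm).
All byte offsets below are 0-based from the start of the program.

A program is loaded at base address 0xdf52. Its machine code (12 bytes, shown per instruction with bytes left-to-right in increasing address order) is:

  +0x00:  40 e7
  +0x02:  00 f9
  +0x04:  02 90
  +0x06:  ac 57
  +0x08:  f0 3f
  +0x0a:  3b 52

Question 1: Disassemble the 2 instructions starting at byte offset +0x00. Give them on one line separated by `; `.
[00] 40 e7 → 0xe740
  top 4b → 0xe → ldr [RR]
  [11:8] rd=7 = r7
  [7:4] rs=4 = r4
[02] 00 f9 → 0xf900
  top 4b → 0xf → cpl [R]
  [11:8] rd=9 = r9

ldr r4, r7; cpl r9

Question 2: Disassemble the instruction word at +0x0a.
[0a] 3b 52 → 0x523b
  op=0x523b>>12=0x5 ⇒ andi (RI)
  rd@[11:8]=0x2 ⇒ r2
  imm@[7:0]=0x3b ⇒ #59

andi #59, r2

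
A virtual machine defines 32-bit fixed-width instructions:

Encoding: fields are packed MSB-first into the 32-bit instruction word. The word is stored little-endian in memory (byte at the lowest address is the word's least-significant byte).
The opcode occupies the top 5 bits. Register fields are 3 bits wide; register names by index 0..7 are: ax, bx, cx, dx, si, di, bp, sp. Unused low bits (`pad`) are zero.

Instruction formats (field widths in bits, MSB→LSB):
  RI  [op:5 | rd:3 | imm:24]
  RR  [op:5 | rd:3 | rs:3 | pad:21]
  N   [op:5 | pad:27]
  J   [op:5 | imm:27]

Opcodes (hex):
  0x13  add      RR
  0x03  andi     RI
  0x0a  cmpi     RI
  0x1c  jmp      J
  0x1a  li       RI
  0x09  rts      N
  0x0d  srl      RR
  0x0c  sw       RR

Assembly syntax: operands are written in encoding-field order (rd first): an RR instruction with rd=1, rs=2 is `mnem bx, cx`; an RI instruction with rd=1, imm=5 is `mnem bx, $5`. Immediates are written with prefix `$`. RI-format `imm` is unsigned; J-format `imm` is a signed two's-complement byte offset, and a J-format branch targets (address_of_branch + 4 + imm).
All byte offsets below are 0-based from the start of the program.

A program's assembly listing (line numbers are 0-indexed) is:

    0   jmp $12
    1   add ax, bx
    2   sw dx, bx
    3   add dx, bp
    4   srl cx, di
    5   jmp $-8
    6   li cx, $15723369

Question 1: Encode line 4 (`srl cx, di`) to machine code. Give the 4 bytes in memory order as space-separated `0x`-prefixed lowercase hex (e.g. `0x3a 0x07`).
0x00 0x00 0xa0 0x6a

4. srl fields op=0xd:5|rd=2:3|rs=5:3|pad=0:21 → word 6aa00000h → 00 00 a0 6a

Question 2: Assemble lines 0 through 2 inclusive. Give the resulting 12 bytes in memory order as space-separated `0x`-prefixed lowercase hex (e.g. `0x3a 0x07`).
0x0c 0x00 0x00 0xe0 0x00 0x00 0x20 0x98 0x00 0x00 0x20 0x63

L0: jmp op=0x1c:5|imm=12:27 ⇒ 0xe000000c ⇒ little 0c 00 00 e0
L1: add op=0x13:5|rd=0:3|rs=1:3|pad=0:21 ⇒ 0x98200000 ⇒ little 00 00 20 98
L2: sw op=0xc:5|rd=3:3|rs=1:3|pad=0:21 ⇒ 0x63200000 ⇒ little 00 00 20 63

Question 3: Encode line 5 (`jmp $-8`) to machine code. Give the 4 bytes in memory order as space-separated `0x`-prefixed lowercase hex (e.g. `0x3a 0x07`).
L5: jmp op=0x1c:5|imm=-8:27 ⇒ 0xe7fffff8 ⇒ little f8 ff ff e7

0xf8 0xff 0xff 0xe7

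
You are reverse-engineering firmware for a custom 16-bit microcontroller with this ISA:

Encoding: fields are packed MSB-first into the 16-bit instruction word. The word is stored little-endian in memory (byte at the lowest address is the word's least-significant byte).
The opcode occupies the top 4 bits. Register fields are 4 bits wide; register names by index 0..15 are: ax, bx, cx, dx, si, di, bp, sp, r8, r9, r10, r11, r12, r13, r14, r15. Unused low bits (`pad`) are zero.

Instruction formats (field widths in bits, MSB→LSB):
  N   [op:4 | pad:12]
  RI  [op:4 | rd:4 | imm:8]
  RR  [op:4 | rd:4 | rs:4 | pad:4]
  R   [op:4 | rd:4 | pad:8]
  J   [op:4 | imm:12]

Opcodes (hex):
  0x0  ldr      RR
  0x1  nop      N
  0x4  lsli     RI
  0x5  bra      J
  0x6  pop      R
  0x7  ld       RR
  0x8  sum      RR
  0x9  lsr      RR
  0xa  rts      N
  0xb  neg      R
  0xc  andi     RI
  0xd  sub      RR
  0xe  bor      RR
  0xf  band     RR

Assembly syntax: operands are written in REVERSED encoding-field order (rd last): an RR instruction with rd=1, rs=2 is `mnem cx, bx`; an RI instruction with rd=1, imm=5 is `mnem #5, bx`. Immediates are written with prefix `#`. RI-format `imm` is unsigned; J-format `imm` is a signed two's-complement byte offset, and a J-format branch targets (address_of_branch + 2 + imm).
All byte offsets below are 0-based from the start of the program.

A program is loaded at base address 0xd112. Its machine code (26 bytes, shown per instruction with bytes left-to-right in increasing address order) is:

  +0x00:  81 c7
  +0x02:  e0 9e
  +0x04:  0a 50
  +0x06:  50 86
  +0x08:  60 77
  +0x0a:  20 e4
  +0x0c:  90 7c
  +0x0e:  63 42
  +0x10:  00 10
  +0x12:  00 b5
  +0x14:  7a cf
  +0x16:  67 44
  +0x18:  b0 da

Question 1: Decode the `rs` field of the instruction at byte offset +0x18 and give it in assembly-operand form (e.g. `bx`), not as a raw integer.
r11

[18] b0 da → 0xdab0
  opcode bits[15:12]=0xd: sub/RR
  rd: (w>>8)&0xf=0xa → r10
  rs: (w>>4)&0xf=0xb → r11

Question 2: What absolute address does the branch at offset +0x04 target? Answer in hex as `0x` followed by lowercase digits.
0xd122

+0x04: 0a 50 ⇒ word 0x500a (little)
  op=0x500a>>12=0x5 ⇒ bra (J)
  imm: (w>>0)&0xfff=0xa → #10
  target = base 0xd112 + off 0x04 + 2 + imm 10 = 0xd122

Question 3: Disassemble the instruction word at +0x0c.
ld r9, r12

[0c] 90 7c → 0x7c90
  op=0x7c90>>12=0x7 ⇒ ld (RR)
  [11:8] rd=12 = r12
  [7:4] rs=9 = r9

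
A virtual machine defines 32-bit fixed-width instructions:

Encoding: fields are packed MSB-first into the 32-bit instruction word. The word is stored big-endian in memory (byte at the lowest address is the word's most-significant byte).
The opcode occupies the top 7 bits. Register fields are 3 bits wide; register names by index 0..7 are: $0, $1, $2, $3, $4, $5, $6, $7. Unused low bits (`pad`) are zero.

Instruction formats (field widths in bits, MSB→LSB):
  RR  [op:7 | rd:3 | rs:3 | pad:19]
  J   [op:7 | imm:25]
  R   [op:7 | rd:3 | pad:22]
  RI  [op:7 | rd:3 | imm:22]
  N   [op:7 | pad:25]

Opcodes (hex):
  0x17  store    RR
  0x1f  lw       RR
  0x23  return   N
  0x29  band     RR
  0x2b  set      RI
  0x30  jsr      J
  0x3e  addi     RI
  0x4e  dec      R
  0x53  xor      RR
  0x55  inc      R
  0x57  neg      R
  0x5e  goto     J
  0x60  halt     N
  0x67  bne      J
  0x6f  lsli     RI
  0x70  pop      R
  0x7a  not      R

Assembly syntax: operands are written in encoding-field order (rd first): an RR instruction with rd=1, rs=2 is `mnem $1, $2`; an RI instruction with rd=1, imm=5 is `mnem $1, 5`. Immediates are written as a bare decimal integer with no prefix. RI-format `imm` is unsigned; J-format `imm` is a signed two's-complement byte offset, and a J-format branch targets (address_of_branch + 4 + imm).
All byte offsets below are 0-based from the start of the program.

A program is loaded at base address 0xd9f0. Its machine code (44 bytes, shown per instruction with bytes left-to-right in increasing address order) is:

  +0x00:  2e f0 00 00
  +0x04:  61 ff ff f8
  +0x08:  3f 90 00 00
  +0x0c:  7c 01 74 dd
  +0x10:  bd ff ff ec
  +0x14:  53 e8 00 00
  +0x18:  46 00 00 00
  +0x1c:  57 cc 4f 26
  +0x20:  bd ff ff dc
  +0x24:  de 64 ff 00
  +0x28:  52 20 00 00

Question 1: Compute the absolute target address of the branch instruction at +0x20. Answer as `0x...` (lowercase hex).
0xd9f0

+0x20: bd ff ff dc ⇒ word 0xbdffffdc (big)
  op=0xbdffffdc>>25=0x5e ⇒ goto (J)
  imm@[24:0]=0x1ffffdc (s25→-36) ⇒ -36
  target = base 0xd9f0 + off 0x20 + 4 + imm -36 = 0xd9f0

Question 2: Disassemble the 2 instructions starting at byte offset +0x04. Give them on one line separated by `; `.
jsr -8; lw $6, $2

+0x04: 61 ff ff f8 ⇒ word 0x61fffff8 (big)
  op=0x61fffff8>>25=0x30 ⇒ jsr (J)
  imm: (w>>0)&0x1ffffff=0x1fffff8 (s25→-8) → -8
+0x08: 3f 90 00 00 ⇒ word 0x3f900000 (big)
  op=0x3f900000>>25=0x1f ⇒ lw (RR)
  rd: (w>>22)&0x7=0x6 → $6
  rs: (w>>19)&0x7=0x2 → $2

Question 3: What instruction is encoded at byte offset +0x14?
band $7, $5

[14] 53 e8 00 00 → 0x53e80000
  op=0x53e80000>>25=0x29 ⇒ band (RR)
  rd@[24:22]=0x7 ⇒ $7
  rs@[21:19]=0x5 ⇒ $5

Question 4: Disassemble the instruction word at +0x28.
band $0, $4

[28] 52 20 00 00 → 0x52200000
  top 7b → 0x29 → band [RR]
  rd: (w>>22)&0x7=0x0 → $0
  rs: (w>>19)&0x7=0x4 → $4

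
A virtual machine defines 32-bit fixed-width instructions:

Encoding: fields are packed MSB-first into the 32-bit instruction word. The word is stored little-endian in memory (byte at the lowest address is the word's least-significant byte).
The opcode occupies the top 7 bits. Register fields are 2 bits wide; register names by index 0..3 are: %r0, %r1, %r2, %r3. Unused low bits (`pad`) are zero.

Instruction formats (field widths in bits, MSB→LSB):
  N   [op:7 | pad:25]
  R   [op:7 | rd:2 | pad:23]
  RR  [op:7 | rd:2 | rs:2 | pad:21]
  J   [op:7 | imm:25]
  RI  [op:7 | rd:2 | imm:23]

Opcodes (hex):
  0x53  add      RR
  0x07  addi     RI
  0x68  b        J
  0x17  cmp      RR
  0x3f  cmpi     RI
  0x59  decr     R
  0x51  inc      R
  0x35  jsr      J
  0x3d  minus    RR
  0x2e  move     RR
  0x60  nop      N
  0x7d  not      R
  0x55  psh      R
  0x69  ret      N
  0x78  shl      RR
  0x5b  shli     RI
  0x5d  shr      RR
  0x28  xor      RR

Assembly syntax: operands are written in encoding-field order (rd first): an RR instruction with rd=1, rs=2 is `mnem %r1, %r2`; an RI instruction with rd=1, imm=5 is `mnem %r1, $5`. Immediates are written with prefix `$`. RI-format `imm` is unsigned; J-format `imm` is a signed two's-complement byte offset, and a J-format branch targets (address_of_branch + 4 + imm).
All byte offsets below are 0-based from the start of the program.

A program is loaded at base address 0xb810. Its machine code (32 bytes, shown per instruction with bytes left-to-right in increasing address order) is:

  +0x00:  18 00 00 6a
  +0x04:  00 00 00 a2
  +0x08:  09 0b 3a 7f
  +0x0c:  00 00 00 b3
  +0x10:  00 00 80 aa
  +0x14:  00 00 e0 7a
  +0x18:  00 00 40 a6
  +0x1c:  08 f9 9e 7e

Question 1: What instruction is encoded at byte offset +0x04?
+0x04: 00 00 00 a2 ⇒ word 0xa2000000 (little)
  opcode bits[31:25]=0x51: inc/R
  rd@[24:23]=0x0 ⇒ %r0

inc %r0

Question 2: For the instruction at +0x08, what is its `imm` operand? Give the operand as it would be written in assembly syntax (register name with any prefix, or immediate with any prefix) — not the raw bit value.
+0x08: 09 0b 3a 7f ⇒ word 0x7f3a0b09 (little)
  top 7b → 0x3f → cmpi [RI]
  [24:23] rd=2 = %r2
  [22:0] imm=3803913 = $3803913

$3803913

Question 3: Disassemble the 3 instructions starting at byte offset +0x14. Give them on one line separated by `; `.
minus %r1, %r3; add %r0, %r2; cmpi %r1, $2029832

@+14  little-endian(00 00 e0 7a) = 0x7ae00000
  top 7b → 0x3d → minus [RR]
  rd: (w>>23)&0x3=0x1 → %r1
  rs: (w>>21)&0x3=0x3 → %r3
@+18  little-endian(00 00 40 a6) = 0xa6400000
  top 7b → 0x53 → add [RR]
  rd: (w>>23)&0x3=0x0 → %r0
  rs: (w>>21)&0x3=0x2 → %r2
@+1c  little-endian(08 f9 9e 7e) = 0x7e9ef908
  top 7b → 0x3f → cmpi [RI]
  rd: (w>>23)&0x3=0x1 → %r1
  imm: (w>>0)&0x7fffff=0x1ef908 → $2029832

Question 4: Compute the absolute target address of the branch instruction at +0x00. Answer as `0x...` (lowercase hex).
off 0x00: read 18 00 00 6a as little → 0x6a000018
  opcode bits[31:25]=0x35: jsr/J
  imm: (w>>0)&0x1ffffff=0x18 → $24
  target = base 0xb810 + off 0x00 + 4 + imm 24 = 0xb82c

0xb82c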